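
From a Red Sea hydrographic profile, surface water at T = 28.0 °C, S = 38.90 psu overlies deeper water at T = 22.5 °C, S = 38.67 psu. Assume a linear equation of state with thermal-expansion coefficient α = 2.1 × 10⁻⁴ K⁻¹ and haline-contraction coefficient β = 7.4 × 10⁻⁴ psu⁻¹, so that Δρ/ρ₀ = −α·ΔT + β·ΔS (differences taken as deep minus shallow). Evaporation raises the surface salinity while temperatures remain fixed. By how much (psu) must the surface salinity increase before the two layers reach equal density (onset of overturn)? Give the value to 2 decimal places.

1.33 psu

Neutral buoyancy requires −α(T_deep − T_surf) + β(S_deep − S_surf′) = 0.
S_surf′ = S_deep − (α/β)·ΔT = 38.67 − (2.1 × 10⁻⁴/7.4 × 10⁻⁴)·(-5.5) = 40.2308 psu.
Increase required: 40.2308 − 38.90 = 1.3308 psu.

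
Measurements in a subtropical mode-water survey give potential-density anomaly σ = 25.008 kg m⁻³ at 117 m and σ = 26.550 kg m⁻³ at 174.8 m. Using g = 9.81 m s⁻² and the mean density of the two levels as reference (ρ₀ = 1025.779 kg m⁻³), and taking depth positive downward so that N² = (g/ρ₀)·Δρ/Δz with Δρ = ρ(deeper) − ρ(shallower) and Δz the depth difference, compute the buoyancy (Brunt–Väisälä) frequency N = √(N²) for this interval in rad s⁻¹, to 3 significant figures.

Δρ = 1026.550 − 1025.008 = 1.542 kg m⁻³ over Δz = 174.8 − 117 = 57.8 m.
N² = (9.81/1025.779) × (1.542/57.8) = 2.5514 × 10⁻⁴ s⁻².
N = √(2.5514 × 10⁻⁴) = 0.015973 rad s⁻¹ ≈ 0.0160 rad s⁻¹.

0.0160 rad s⁻¹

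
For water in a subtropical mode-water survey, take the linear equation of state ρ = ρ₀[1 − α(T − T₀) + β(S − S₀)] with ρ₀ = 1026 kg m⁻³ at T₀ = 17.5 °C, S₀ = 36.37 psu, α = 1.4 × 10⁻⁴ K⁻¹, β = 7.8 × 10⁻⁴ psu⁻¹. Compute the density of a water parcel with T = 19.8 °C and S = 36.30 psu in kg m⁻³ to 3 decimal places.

1025.614 kg m⁻³

T − T₀ = +2.3 K, S − S₀ = -0.07 psu.
Bracket = 1 − α·(+2.3) + β·(-0.07) = 1 + (-3.766 × 10⁻⁴) = 0.9996234.
ρ = 1026 × 0.9996234 = 1025.614 kg m⁻³.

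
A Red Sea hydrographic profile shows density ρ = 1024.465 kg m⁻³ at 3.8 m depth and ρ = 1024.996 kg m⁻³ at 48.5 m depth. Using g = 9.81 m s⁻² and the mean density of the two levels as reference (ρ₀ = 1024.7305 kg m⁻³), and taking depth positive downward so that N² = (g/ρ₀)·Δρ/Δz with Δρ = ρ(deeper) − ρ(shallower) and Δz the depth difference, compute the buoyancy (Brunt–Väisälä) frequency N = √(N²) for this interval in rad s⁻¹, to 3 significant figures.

0.0107 rad s⁻¹

Δρ = 1024.996 − 1024.465 = 0.531 kg m⁻³ over Δz = 48.5 − 3.8 = 44.7 m.
N² = (9.81/1024.7305) × (0.531/44.7) = 1.1372 × 10⁻⁴ s⁻².
N = √(1.1372 × 10⁻⁴) = 0.010664 rad s⁻¹ ≈ 0.0107 rad s⁻¹.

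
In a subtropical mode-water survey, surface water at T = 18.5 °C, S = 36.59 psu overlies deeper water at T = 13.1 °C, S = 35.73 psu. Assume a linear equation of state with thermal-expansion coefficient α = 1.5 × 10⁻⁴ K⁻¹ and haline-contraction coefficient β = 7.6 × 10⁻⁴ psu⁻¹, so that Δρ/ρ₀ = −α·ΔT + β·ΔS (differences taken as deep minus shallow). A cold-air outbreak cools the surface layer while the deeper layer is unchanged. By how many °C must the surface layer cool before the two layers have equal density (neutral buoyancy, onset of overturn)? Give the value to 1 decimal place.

Neutral buoyancy requires Δρ = 0, i.e. −α(T_deep − T_surf′) + β(S_deep − S_surf) = 0.
T_surf′ = T_deep − (β/α)·ΔS = 13.1 − (7.6 × 10⁻⁴/1.5 × 10⁻⁴)·(-0.86) = 17.457 °C.
Cooling required: 18.5 − (17.457) = 1.043 °C.

1.0 °C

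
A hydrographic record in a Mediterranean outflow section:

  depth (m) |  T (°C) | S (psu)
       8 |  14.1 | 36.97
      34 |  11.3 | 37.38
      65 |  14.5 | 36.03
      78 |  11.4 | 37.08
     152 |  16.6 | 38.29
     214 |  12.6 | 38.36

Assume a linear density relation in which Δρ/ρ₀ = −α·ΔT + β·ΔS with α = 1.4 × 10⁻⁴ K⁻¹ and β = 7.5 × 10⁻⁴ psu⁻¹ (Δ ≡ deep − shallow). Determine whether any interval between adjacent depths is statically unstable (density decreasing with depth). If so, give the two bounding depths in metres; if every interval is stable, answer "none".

34–65 m

Evaluate Δρ/ρ₀ = −αΔT + βΔS across each adjacent pair:
  8–34 m: −αΔT+βΔS = −(1.4 × 10⁻⁴)(-2.8)+(7.5 × 10⁻⁴)(+0.41) = 7.0 × 10⁻⁴ → stable
  34–65 m: −αΔT+βΔS = −(1.4 × 10⁻⁴)(+3.2)+(7.5 × 10⁻⁴)(-1.35) = -1.5 × 10⁻³ → UNSTABLE
  65–78 m: −αΔT+βΔS = −(1.4 × 10⁻⁴)(-3.1)+(7.5 × 10⁻⁴)(+1.05) = 1.2 × 10⁻³ → stable
  78–152 m: −αΔT+βΔS = −(1.4 × 10⁻⁴)(+5.2)+(7.5 × 10⁻⁴)(+1.21) = 1.8 × 10⁻⁴ → stable
  152–214 m: −αΔT+βΔS = −(1.4 × 10⁻⁴)(-4.0)+(7.5 × 10⁻⁴)(+0.07) = 6.1 × 10⁻⁴ → stable
The 34–65 m interval has Δρ < 0: lighter water underlies denser water.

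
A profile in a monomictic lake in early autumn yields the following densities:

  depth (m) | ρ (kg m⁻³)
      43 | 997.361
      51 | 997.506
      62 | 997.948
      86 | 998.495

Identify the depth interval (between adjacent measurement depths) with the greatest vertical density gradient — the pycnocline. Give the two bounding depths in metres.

51–62 m

Compute the density gradient over each adjacent pair:
  43–51 m: Δρ/Δz = 0.145/8 = 0.018 kg m⁻⁴
  51–62 m: Δρ/Δz = 0.442/11 = 0.040 kg m⁻⁴
  62–86 m: Δρ/Δz = 0.547/24 = 0.023 kg m⁻⁴
The largest gradient is in the 51–62 m interval — the pycnocline.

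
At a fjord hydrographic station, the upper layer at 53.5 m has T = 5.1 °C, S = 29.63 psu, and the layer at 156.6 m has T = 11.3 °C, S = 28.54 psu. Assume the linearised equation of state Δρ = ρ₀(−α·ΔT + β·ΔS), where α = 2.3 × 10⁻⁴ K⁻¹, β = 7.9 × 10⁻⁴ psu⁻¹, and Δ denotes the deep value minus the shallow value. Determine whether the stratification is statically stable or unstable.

unstable

ΔT = 11.3 − 5.1 = +6.2 K and ΔS = 28.54 − 29.63 = -1.09 psu (deep − shallow).
−αΔT = -1.426 × 10⁻³; βΔS = -8.611 × 10⁻⁴; sum Δρ/ρ₀ = -2.2871 × 10⁻³.
Δρ/ρ₀ < 0, so Δρ < 0: deeper water is lighter → statically unstable; the column would overturn.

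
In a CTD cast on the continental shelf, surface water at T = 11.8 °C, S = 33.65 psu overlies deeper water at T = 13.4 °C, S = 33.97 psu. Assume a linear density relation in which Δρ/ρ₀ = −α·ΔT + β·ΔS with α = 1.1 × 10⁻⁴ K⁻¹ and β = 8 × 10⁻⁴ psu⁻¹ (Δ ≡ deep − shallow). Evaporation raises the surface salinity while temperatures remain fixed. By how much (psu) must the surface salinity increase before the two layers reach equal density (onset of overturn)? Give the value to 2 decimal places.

Neutral buoyancy requires −α(T_deep − T_surf) + β(S_deep − S_surf′) = 0.
S_surf′ = S_deep − (α/β)·ΔT = 33.97 − (1.1 × 10⁻⁴/8 × 10⁻⁴)·(+1.6) = 33.7500 psu.
Increase required: 33.7500 − 33.65 = 0.1000 psu.

0.10 psu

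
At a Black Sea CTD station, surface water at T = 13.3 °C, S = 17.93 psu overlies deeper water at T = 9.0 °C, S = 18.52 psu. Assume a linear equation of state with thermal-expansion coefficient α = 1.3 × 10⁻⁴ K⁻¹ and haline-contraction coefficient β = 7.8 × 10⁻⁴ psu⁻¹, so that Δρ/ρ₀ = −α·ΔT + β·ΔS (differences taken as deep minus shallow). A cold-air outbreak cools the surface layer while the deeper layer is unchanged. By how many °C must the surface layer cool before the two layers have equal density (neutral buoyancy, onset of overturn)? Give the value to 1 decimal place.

Neutral buoyancy requires Δρ = 0, i.e. −α(T_deep − T_surf′) + β(S_deep − S_surf) = 0.
T_surf′ = T_deep − (β/α)·ΔS = 9.0 − (7.8 × 10⁻⁴/1.3 × 10⁻⁴)·(+0.59) = 5.460 °C.
Cooling required: 13.3 − (5.460) = 7.840 °C.

7.8 °C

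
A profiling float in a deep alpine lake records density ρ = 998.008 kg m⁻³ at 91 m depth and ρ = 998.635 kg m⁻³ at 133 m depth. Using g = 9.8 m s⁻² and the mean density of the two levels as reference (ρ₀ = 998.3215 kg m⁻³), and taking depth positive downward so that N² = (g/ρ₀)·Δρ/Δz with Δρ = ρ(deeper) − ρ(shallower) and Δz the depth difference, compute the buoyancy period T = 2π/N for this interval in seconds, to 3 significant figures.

519 s

Δρ = 998.635 − 998.008 = 0.627 kg m⁻³ over Δz = 133 − 91 = 42 m.
N² = (9.8/998.3215) × (0.627/42) = 1.4655 × 10⁻⁴ s⁻².
N = √(1.4655 × 10⁻⁴) = 0.012106 rad s⁻¹, so T = 2π/N = 519.01 s ≈ 519 s.
A positive N² confirms static stability across the interval.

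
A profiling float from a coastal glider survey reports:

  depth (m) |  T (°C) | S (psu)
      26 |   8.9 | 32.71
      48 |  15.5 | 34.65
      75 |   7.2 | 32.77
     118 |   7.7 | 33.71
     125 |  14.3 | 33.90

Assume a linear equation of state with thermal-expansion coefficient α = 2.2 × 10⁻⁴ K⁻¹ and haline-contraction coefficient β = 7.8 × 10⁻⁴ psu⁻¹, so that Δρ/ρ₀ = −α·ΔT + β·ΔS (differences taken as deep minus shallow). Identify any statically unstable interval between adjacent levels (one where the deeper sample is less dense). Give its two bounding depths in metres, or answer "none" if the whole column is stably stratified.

118–125 m

Evaluate Δρ/ρ₀ = −αΔT + βΔS across each adjacent pair:
  26–48 m: −αΔT+βΔS = −(2.2 × 10⁻⁴)(+6.6)+(7.8 × 10⁻⁴)(+1.94) = 6.1 × 10⁻⁵ → stable
  48–75 m: −αΔT+βΔS = −(2.2 × 10⁻⁴)(-8.3)+(7.8 × 10⁻⁴)(-1.88) = 3.6 × 10⁻⁴ → stable
  75–118 m: −αΔT+βΔS = −(2.2 × 10⁻⁴)(+0.5)+(7.8 × 10⁻⁴)(+0.94) = 6.2 × 10⁻⁴ → stable
  118–125 m: −αΔT+βΔS = −(2.2 × 10⁻⁴)(+6.6)+(7.8 × 10⁻⁴)(+0.19) = -1.3 × 10⁻³ → UNSTABLE
The 118–125 m interval has Δρ < 0: lighter water underlies denser water.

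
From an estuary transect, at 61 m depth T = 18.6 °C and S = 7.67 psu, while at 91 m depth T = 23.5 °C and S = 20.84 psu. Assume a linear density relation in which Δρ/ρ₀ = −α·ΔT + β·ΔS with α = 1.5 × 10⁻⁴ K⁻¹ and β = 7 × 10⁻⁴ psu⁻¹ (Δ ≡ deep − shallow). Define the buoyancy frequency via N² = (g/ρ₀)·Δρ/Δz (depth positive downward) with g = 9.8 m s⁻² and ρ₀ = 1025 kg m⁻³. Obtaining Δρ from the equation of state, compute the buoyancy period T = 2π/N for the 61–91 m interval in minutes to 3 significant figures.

ΔT = +4.9 K, ΔS = +13.17 psu (deep − shallow).
Δρ/ρ₀ = −αΔT + βΔS = -7.35 × 10⁻⁴ + 9.219 × 10⁻³ = 8.484 × 10⁻³, so Δρ ≈ 8.696 kg m⁻³.
N² = (g/ρ₀)·Δρ/Δz = g·(Δρ/ρ₀)/Δz = 9.8 × 8.484 × 10⁻³ / 30 = 2.7714 × 10⁻³ s⁻².
N = √(2.7714 × 10⁻³) = 0.052644 rad s⁻¹ → T = 2π/N = 119.35 s = 1.9892 min ≈ 1.99 min.

1.99 min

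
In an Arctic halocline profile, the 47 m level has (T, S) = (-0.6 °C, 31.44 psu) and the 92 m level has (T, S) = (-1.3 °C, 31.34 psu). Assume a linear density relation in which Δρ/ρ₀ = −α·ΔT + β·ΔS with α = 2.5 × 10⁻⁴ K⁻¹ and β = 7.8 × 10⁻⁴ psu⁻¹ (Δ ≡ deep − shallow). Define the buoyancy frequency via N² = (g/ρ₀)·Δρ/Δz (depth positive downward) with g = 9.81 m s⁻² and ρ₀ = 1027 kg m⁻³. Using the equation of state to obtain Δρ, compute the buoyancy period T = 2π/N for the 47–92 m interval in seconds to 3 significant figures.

ΔT = -0.7 K, ΔS = -0.10 psu (deep − shallow).
Δρ/ρ₀ = −αΔT + βΔS = 1.75 × 10⁻⁴ − 7.80 × 10⁻⁵ = 9.70 × 10⁻⁵, so Δρ ≈ 0.09962 kg m⁻³.
N² = (g/ρ₀)·Δρ/Δz = g·(Δρ/ρ₀)/Δz = 9.81 × 9.70 × 10⁻⁵ / 45 = 2.1146 × 10⁻⁵ s⁻².
N = √(2.1146 × 10⁻⁵) = 4.5985 × 10⁻³ rad s⁻¹ → T = 2π/N = 1.3664 × 10³ s ≈ 1.37 × 10³ s.

1.37 × 10³ s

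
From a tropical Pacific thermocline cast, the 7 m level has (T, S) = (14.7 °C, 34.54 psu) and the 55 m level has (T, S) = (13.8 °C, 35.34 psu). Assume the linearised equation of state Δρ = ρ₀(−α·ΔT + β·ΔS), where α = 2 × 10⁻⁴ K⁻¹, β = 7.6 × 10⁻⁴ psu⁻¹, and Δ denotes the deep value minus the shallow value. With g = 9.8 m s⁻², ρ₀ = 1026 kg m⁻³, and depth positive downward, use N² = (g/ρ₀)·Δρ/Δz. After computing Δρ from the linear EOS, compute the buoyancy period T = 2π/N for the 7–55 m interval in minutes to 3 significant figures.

8.26 min

ΔT = -0.9 K, ΔS = +0.80 psu (deep − shallow).
Δρ/ρ₀ = −αΔT + βΔS = 1.80 × 10⁻⁴ + 6.08 × 10⁻⁴ = 7.88 × 10⁻⁴, so Δρ ≈ 0.8085 kg m⁻³.
N² = (g/ρ₀)·Δρ/Δz = g·(Δρ/ρ₀)/Δz = 9.8 × 7.88 × 10⁻⁴ / 48 = 1.6088 × 10⁻⁴ s⁻².
N = √(1.6088 × 10⁻⁴) = 0.012684 rad s⁻¹ → T = 2π/N = 495.36 s = 8.2560 min ≈ 8.26 min.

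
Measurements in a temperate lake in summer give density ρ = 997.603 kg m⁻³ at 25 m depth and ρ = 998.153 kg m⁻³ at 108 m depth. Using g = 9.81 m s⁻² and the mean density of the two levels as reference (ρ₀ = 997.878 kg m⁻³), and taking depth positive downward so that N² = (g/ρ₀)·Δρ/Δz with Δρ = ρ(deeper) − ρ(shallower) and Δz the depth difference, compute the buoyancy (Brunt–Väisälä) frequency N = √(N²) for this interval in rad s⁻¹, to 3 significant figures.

8.07 × 10⁻³ rad s⁻¹

Δρ = 998.153 − 997.603 = 0.550 kg m⁻³ over Δz = 108 − 25 = 83 m.
N² = (9.81/997.878) × (0.550/83) = 6.5144 × 10⁻⁵ s⁻².
N = √(6.5144 × 10⁻⁵) = 8.0712 × 10⁻³ rad s⁻¹ ≈ 8.07 × 10⁻³ rad s⁻¹.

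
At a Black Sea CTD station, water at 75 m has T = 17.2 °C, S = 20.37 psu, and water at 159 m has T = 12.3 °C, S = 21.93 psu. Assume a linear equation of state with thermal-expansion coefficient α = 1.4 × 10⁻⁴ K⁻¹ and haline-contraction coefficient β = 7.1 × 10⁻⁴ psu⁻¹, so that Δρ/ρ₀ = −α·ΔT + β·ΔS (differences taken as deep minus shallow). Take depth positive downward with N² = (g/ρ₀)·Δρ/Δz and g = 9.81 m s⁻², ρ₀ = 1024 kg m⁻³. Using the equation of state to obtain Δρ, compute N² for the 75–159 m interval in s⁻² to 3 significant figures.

ΔT = -4.9 K, ΔS = +1.56 psu (deep − shallow).
Δρ/ρ₀ = −αΔT + βΔS = 6.86 × 10⁻⁴ + 1.1076 × 10⁻³ = 1.7936 × 10⁻³, so Δρ ≈ 1.837 kg m⁻³.
N² = (g/ρ₀)·Δρ/Δz = g·(Δρ/ρ₀)/Δz = 9.81 × 1.7936 × 10⁻³ / 84 = 2.0947 × 10⁻⁴ s⁻² ≈ 2.09 × 10⁻⁴ s⁻².

2.09 × 10⁻⁴ s⁻²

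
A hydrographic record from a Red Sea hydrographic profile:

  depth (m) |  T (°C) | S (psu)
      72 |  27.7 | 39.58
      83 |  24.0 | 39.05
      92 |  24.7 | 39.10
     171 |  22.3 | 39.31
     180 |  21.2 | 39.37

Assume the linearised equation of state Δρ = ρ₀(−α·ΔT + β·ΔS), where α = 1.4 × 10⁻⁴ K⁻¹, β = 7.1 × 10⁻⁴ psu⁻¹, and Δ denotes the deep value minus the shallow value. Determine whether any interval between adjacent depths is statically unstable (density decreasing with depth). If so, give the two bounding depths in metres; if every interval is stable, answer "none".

Evaluate Δρ/ρ₀ = −αΔT + βΔS across each adjacent pair:
  72–83 m: −αΔT+βΔS = −(1.4 × 10⁻⁴)(-3.7)+(7.1 × 10⁻⁴)(-0.53) = 1.4 × 10⁻⁴ → stable
  83–92 m: −αΔT+βΔS = −(1.4 × 10⁻⁴)(+0.7)+(7.1 × 10⁻⁴)(+0.05) = -6.2 × 10⁻⁵ → UNSTABLE
  92–171 m: −αΔT+βΔS = −(1.4 × 10⁻⁴)(-2.4)+(7.1 × 10⁻⁴)(+0.21) = 4.9 × 10⁻⁴ → stable
  171–180 m: −αΔT+βΔS = −(1.4 × 10⁻⁴)(-1.1)+(7.1 × 10⁻⁴)(+0.06) = 2.0 × 10⁻⁴ → stable
The 83–92 m interval has Δρ < 0: lighter water underlies denser water.

83–92 m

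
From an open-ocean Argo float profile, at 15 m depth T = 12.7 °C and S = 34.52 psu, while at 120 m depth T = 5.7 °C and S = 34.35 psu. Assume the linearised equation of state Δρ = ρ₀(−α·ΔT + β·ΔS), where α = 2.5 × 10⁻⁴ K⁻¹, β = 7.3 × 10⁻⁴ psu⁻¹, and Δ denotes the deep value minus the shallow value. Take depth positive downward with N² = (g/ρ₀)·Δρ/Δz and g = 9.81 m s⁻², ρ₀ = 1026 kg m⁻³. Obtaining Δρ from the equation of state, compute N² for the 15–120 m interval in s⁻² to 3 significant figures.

1.52 × 10⁻⁴ s⁻²

ΔT = -7.0 K, ΔS = -0.17 psu (deep − shallow).
Δρ/ρ₀ = −αΔT + βΔS = 1.75 × 10⁻³ − 1.241 × 10⁻⁴ = 1.6259 × 10⁻³, so Δρ ≈ 1.668 kg m⁻³.
N² = (g/ρ₀)·Δρ/Δz = g·(Δρ/ρ₀)/Δz = 9.81 × 1.6259 × 10⁻³ / 105 = 1.5191 × 10⁻⁴ s⁻² ≈ 1.52 × 10⁻⁴ s⁻².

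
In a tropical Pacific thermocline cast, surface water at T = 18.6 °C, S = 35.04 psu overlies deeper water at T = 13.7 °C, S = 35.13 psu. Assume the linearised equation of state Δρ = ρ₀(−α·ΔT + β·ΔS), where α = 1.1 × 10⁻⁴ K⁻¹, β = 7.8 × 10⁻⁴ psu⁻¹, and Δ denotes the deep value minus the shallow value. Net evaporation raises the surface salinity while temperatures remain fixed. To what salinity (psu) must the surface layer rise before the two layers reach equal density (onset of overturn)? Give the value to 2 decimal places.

35.82 psu

Neutral buoyancy requires −α(T_deep − T_surf) + β(S_deep − S_surf′) = 0.
S_surf′ = S_deep − (α/β)·ΔT = 35.13 − (1.1 × 10⁻⁴/7.8 × 10⁻⁴)·(-4.9) = 35.8210 psu.
Increase required: 35.8210 − 35.04 = 0.7810 psu.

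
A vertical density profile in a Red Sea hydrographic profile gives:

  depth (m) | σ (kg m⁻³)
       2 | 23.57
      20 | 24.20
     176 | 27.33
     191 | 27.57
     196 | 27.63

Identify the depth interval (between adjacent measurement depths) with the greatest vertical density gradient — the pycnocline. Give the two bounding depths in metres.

2–20 m

Compute the density gradient over each adjacent pair:
  2–20 m: Δρ/Δz = 0.63/18 = 0.035 kg m⁻⁴
  20–176 m: Δρ/Δz = 3.13/156 = 0.020 kg m⁻⁴
  176–191 m: Δρ/Δz = 0.24/15 = 0.016 kg m⁻⁴
  191–196 m: Δρ/Δz = 0.06/5 = 0.012 kg m⁻⁴
The largest gradient is in the 2–20 m interval — the pycnocline.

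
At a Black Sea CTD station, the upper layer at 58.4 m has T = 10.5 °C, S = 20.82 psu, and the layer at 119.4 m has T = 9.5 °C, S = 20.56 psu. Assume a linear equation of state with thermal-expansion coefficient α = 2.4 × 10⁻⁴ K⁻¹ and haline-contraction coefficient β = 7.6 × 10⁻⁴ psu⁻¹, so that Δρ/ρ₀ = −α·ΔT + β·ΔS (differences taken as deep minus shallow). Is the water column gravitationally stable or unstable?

stable

ΔT = 9.5 − 10.5 = -1.0 K and ΔS = 20.56 − 20.82 = -0.26 psu (deep − shallow).
−αΔT = 2.40 × 10⁻⁴; βΔS = -1.976 × 10⁻⁴; sum Δρ/ρ₀ = 4.24 × 10⁻⁵.
Δρ/ρ₀ > 0, so Δρ > 0: deeper water is denser → statically stable.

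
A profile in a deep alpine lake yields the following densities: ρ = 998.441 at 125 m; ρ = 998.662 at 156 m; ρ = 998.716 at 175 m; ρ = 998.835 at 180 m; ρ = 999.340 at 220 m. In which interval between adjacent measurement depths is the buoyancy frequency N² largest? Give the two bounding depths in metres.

Compute the density gradient over each adjacent pair:
  125–156 m: Δρ/Δz = 0.221/31 = 7.1 × 10⁻³ kg m⁻⁴
  156–175 m: Δρ/Δz = 0.054/19 = 2.8 × 10⁻³ kg m⁻⁴
  175–180 m: Δρ/Δz = 0.119/5 = 0.024 kg m⁻⁴
  180–220 m: Δρ/Δz = 0.505/40 = 0.013 kg m⁻⁴
The largest gradient is in the 175–180 m interval — the pycnocline.

175–180 m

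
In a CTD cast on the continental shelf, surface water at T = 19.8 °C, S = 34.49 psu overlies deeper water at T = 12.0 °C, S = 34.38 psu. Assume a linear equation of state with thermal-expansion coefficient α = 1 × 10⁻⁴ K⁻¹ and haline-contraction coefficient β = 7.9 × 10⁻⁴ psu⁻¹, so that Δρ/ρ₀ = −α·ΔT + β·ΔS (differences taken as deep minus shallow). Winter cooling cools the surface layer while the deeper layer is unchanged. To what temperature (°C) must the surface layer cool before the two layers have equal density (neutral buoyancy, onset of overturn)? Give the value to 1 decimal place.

Neutral buoyancy requires Δρ = 0, i.e. −α(T_deep − T_surf′) + β(S_deep − S_surf) = 0.
T_surf′ = T_deep − (β/α)·ΔS = 12.0 − (7.9 × 10⁻⁴/1 × 10⁻⁴)·(-0.11) = 12.869 °C.
Cooling required: 19.8 − (12.869) = 6.931 °C.

12.9 °C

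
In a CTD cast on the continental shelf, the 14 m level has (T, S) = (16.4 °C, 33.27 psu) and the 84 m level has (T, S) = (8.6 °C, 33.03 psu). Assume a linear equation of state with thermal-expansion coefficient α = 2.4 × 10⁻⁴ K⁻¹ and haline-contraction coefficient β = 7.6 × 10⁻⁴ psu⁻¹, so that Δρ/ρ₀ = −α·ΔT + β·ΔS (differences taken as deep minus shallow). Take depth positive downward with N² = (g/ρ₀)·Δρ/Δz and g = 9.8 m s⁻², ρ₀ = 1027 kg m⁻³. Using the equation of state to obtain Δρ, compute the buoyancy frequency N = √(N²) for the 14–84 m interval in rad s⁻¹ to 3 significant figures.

0.0154 rad s⁻¹

ΔT = -7.8 K, ΔS = -0.24 psu (deep − shallow).
Δρ/ρ₀ = −αΔT + βΔS = 1.872 × 10⁻³ − 1.824 × 10⁻⁴ = 1.6896 × 10⁻³, so Δρ ≈ 1.735 kg m⁻³.
N² = (g/ρ₀)·Δρ/Δz = g·(Δρ/ρ₀)/Δz = 9.8 × 1.6896 × 10⁻³ / 70 = 2.3654 × 10⁻⁴ s⁻².
N = √(2.3654 × 10⁻⁴) = 0.015380 rad s⁻¹ ≈ 0.0154 rad s⁻¹.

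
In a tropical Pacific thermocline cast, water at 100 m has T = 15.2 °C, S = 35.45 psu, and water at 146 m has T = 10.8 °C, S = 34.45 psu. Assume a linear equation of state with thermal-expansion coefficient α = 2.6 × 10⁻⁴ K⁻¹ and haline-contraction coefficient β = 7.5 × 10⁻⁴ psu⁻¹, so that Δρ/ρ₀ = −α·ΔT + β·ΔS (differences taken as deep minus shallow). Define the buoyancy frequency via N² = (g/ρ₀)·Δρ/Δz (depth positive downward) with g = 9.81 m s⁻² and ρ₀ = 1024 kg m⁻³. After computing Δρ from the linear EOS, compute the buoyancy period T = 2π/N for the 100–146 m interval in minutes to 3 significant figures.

11.4 min

ΔT = -4.4 K, ΔS = -1.00 psu (deep − shallow).
Δρ/ρ₀ = −αΔT + βΔS = 1.144 × 10⁻³ − 7.50 × 10⁻⁴ = 3.94 × 10⁻⁴, so Δρ ≈ 0.4035 kg m⁻³.
N² = (g/ρ₀)·Δρ/Δz = g·(Δρ/ρ₀)/Δz = 9.81 × 3.94 × 10⁻⁴ / 46 = 8.4025 × 10⁻⁵ s⁻².
N = √(8.4025 × 10⁻⁵) = 9.1665 × 10⁻³ rad s⁻¹ → T = 2π/N = 685.45 s = 11.424 min ≈ 11.4 min.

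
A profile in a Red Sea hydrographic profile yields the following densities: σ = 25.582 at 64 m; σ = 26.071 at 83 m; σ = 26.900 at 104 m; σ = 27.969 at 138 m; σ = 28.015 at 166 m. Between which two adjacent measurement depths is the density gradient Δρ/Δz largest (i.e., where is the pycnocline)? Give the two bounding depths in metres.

Compute the density gradient over each adjacent pair:
  64–83 m: Δρ/Δz = 0.489/19 = 0.026 kg m⁻⁴
  83–104 m: Δρ/Δz = 0.829/21 = 0.039 kg m⁻⁴
  104–138 m: Δρ/Δz = 1.069/34 = 0.031 kg m⁻⁴
  138–166 m: Δρ/Δz = 0.046/28 = 1.6 × 10⁻³ kg m⁻⁴
The largest gradient is in the 83–104 m interval — the pycnocline.

83–104 m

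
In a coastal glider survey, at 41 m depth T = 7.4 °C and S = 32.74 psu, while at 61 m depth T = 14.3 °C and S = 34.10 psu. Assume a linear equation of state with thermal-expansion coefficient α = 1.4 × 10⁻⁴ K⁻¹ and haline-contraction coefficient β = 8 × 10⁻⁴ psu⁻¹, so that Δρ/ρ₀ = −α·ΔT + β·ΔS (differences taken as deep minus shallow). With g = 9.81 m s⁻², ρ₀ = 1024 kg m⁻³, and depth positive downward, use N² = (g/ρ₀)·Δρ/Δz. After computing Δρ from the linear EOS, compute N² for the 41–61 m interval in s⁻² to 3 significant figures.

ΔT = +6.9 K, ΔS = +1.36 psu (deep − shallow).
Δρ/ρ₀ = −αΔT + βΔS = -9.66 × 10⁻⁴ + 1.088 × 10⁻³ = 1.22 × 10⁻⁴, so Δρ ≈ 0.1249 kg m⁻³.
N² = (g/ρ₀)·Δρ/Δz = g·(Δρ/ρ₀)/Δz = 9.81 × 1.22 × 10⁻⁴ / 20 = 5.9841 × 10⁻⁵ s⁻² ≈ 5.98 × 10⁻⁵ s⁻².

5.98 × 10⁻⁵ s⁻²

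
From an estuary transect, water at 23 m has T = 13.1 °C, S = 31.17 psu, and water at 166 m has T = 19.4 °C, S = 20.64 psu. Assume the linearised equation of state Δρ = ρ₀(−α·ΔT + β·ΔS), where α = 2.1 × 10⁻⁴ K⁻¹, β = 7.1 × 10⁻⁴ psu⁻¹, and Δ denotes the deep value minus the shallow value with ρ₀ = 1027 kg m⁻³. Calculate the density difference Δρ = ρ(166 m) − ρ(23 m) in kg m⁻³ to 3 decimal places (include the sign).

-9.037 kg m⁻³

ΔT = +6.3 K, ΔS = -10.53 psu (deep − shallow).
Δρ/ρ₀ = −(2.1 × 10⁻⁴)(+6.3) + (7.1 × 10⁻⁴)(-10.53) = -8.7993 × 10⁻³.
Δρ = 1027 × (-8.7993 × 10⁻³) = -9.037 kg m⁻³.
Negative Δρ: lighter below, statically unstable.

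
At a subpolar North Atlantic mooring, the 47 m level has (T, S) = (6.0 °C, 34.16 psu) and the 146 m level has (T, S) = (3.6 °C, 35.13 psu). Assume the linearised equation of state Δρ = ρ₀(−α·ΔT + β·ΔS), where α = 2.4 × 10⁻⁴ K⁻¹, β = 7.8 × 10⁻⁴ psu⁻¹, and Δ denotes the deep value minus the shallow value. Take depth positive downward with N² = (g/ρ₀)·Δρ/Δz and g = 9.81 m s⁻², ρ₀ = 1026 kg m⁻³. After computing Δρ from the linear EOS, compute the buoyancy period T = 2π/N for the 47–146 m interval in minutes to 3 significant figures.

9.11 min

ΔT = -2.4 K, ΔS = +0.97 psu (deep − shallow).
Δρ/ρ₀ = −αΔT + βΔS = 5.76 × 10⁻⁴ + 7.566 × 10⁻⁴ = 1.3326 × 10⁻³, so Δρ ≈ 1.367 kg m⁻³.
N² = (g/ρ₀)·Δρ/Δz = g·(Δρ/ρ₀)/Δz = 9.81 × 1.3326 × 10⁻³ / 99 = 1.3205 × 10⁻⁴ s⁻².
N = √(1.3205 × 10⁻⁴) = 0.011491 rad s⁻¹ → T = 2π/N = 546.79 s = 9.1132 min ≈ 9.11 min.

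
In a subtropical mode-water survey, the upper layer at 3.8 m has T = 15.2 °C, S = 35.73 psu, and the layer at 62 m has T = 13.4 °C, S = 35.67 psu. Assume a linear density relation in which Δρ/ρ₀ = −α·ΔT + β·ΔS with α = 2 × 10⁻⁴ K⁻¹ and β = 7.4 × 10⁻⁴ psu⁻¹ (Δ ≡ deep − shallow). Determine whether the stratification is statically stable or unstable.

stable

ΔT = 13.4 − 15.2 = -1.8 K and ΔS = 35.67 − 35.73 = -0.06 psu (deep − shallow).
−αΔT = 3.60 × 10⁻⁴; βΔS = -4.44 × 10⁻⁵; sum Δρ/ρ₀ = 3.156 × 10⁻⁴.
Δρ/ρ₀ > 0, so Δρ > 0: deeper water is denser → statically stable.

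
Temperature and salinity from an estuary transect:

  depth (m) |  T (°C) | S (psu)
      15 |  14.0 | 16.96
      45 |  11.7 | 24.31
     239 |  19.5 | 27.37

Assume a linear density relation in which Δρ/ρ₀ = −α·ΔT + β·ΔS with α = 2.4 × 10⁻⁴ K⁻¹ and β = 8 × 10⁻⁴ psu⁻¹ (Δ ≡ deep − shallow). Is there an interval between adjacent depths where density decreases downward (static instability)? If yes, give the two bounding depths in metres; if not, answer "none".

none

Evaluate Δρ/ρ₀ = −αΔT + βΔS across each adjacent pair:
  15–45 m: −αΔT+βΔS = −(2.4 × 10⁻⁴)(-2.3)+(8 × 10⁻⁴)(+7.35) = 6.4 × 10⁻³ → stable
  45–239 m: −αΔT+βΔS = −(2.4 × 10⁻⁴)(+7.8)+(8 × 10⁻⁴)(+3.06) = 5.8 × 10⁻⁴ → stable
Every interval has Δρ > 0: the column is stably stratified throughout.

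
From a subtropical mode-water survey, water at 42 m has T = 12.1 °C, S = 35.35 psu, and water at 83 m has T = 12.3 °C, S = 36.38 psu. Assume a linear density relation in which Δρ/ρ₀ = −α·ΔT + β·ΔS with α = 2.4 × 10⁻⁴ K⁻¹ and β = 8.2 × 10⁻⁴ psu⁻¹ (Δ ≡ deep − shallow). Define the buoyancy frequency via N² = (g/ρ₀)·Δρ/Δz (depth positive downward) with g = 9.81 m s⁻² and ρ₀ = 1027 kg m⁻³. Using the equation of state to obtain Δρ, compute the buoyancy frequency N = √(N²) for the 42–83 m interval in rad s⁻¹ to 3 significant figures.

0.0138 rad s⁻¹

ΔT = +0.2 K, ΔS = +1.03 psu (deep − shallow).
Δρ/ρ₀ = −αΔT + βΔS = -4.80 × 10⁻⁵ + 8.446 × 10⁻⁴ = 7.966 × 10⁻⁴, so Δρ ≈ 0.8181 kg m⁻³.
N² = (g/ρ₀)·Δρ/Δz = g·(Δρ/ρ₀)/Δz = 9.81 × 7.966 × 10⁻⁴ / 41 = 1.9060 × 10⁻⁴ s⁻².
N = √(1.9060 × 10⁻⁴) = 0.013806 rad s⁻¹ ≈ 0.0138 rad s⁻¹.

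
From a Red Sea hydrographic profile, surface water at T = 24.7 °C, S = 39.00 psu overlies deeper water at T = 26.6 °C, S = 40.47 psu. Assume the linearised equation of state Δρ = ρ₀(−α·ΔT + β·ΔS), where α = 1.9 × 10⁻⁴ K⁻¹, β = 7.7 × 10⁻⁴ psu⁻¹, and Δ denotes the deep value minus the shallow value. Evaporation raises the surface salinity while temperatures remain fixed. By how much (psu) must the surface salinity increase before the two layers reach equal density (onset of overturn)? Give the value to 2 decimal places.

Neutral buoyancy requires −α(T_deep − T_surf) + β(S_deep − S_surf′) = 0.
S_surf′ = S_deep − (α/β)·ΔT = 40.47 − (1.9 × 10⁻⁴/7.7 × 10⁻⁴)·(+1.9) = 40.0012 psu.
Increase required: 40.0012 − 39.00 = 1.0012 psu.

1.00 psu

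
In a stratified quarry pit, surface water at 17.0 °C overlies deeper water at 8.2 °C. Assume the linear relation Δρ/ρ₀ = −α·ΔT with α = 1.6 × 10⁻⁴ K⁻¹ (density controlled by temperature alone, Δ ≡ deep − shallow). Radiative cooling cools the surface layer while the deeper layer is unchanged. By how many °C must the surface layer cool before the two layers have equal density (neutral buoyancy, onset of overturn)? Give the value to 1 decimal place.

With temperature the only control, equal density requires T_surf′ = T_deep.
T_surf′ = 8.2 °C.
Cooling required: 17.0 − 8.2 = 8.8 °C.

8.8 °C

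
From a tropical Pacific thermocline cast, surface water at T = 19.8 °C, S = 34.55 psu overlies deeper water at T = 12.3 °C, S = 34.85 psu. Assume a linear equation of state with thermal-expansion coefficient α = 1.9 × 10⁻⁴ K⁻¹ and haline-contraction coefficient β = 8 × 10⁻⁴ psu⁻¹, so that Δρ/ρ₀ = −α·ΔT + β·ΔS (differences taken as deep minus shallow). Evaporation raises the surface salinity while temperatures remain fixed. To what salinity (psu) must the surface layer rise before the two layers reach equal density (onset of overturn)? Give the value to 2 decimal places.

Neutral buoyancy requires −α(T_deep − T_surf) + β(S_deep − S_surf′) = 0.
S_surf′ = S_deep − (α/β)·ΔT = 34.85 − (1.9 × 10⁻⁴/8 × 10⁻⁴)·(-7.5) = 36.6313 psu.
Increase required: 36.6313 − 34.55 = 2.0813 psu.

36.63 psu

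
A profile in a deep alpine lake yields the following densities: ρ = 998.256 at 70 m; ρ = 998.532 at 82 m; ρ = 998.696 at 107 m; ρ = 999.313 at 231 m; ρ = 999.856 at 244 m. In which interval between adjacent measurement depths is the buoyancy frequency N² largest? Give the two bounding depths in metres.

231–244 m

Compute the density gradient over each adjacent pair:
  70–82 m: Δρ/Δz = 0.276/12 = 0.023 kg m⁻⁴
  82–107 m: Δρ/Δz = 0.164/25 = 6.6 × 10⁻³ kg m⁻⁴
  107–231 m: Δρ/Δz = 0.617/124 = 5.0 × 10⁻³ kg m⁻⁴
  231–244 m: Δρ/Δz = 0.543/13 = 0.042 kg m⁻⁴
The largest gradient is in the 231–244 m interval — the pycnocline.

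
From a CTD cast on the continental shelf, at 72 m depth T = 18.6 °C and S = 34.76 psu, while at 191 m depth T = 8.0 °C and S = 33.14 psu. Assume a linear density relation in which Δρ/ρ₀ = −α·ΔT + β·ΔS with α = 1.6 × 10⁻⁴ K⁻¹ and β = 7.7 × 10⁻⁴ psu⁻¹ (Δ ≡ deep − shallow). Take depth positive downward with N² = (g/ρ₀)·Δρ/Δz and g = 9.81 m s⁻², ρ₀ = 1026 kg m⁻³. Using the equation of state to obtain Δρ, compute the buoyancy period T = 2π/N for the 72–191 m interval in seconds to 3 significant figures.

1.03 × 10³ s

ΔT = -10.6 K, ΔS = -1.62 psu (deep − shallow).
Δρ/ρ₀ = −αΔT + βΔS = 1.696 × 10⁻³ − 1.2474 × 10⁻³ = 4.486 × 10⁻⁴, so Δρ ≈ 0.4603 kg m⁻³.
N² = (g/ρ₀)·Δρ/Δz = g·(Δρ/ρ₀)/Δz = 9.81 × 4.486 × 10⁻⁴ / 119 = 3.6981 × 10⁻⁵ s⁻².
N = √(3.6981 × 10⁻⁵) = 6.0812 × 10⁻³ rad s⁻¹ → T = 2π/N = 1.0332 × 10³ s ≈ 1.03 × 10³ s.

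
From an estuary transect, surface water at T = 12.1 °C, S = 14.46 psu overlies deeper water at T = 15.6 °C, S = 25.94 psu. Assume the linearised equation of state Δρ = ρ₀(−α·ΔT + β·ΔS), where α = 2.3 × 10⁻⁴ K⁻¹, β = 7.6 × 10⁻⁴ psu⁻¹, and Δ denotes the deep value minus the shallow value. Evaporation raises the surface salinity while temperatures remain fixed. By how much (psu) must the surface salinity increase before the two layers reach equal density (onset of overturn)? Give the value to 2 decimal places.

10.42 psu

Neutral buoyancy requires −α(T_deep − T_surf) + β(S_deep − S_surf′) = 0.
S_surf′ = S_deep − (α/β)·ΔT = 25.94 − (2.3 × 10⁻⁴/7.6 × 10⁻⁴)·(+3.5) = 24.8808 psu.
Increase required: 24.8808 − 14.46 = 10.4208 psu.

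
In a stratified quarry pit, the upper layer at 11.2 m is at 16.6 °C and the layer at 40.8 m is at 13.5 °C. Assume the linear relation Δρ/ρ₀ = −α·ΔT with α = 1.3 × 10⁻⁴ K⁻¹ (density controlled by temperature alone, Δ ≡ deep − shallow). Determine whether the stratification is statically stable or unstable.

ΔT = 13.5 − 16.6 = -3.1 K, so Δρ/ρ₀ = −αΔT = 4.03 × 10⁻⁴.
Δρ/ρ₀ > 0, so Δρ > 0: deeper water is denser → statically stable.

stable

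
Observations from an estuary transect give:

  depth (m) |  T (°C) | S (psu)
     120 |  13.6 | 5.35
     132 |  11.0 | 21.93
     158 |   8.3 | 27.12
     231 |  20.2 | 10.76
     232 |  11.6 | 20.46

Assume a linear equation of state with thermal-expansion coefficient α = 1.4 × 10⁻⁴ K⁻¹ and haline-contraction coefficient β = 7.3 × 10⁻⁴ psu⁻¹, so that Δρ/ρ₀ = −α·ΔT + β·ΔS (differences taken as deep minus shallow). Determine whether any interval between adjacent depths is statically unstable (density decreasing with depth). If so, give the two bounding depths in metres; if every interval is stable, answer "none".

Evaluate Δρ/ρ₀ = −αΔT + βΔS across each adjacent pair:
  120–132 m: −αΔT+βΔS = −(1.4 × 10⁻⁴)(-2.6)+(7.3 × 10⁻⁴)(+16.58) = 0.012 → stable
  132–158 m: −αΔT+βΔS = −(1.4 × 10⁻⁴)(-2.7)+(7.3 × 10⁻⁴)(+5.19) = 4.2 × 10⁻³ → stable
  158–231 m: −αΔT+βΔS = −(1.4 × 10⁻⁴)(+11.9)+(7.3 × 10⁻⁴)(-16.36) = -0.014 → UNSTABLE
  231–232 m: −αΔT+βΔS = −(1.4 × 10⁻⁴)(-8.6)+(7.3 × 10⁻⁴)(+9.70) = 8.3 × 10⁻³ → stable
The 158–231 m interval has Δρ < 0: lighter water underlies denser water.

158–231 m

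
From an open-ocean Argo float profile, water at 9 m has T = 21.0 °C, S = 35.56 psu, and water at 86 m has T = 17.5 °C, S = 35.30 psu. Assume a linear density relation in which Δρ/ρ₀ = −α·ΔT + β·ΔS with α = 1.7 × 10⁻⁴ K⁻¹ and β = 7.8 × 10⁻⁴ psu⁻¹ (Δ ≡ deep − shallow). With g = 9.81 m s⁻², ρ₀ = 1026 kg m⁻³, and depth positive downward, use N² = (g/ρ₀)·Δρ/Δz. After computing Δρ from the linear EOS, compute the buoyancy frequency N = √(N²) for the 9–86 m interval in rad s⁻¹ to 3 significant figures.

ΔT = -3.5 K, ΔS = -0.26 psu (deep − shallow).
Δρ/ρ₀ = −αΔT + βΔS = 5.95 × 10⁻⁴ − 2.028 × 10⁻⁴ = 3.922 × 10⁻⁴, so Δρ ≈ 0.4024 kg m⁻³.
N² = (g/ρ₀)·Δρ/Δz = g·(Δρ/ρ₀)/Δz = 9.81 × 3.922 × 10⁻⁴ / 77 = 4.9967 × 10⁻⁵ s⁻².
N = √(4.9967 × 10⁻⁵) = 7.0687 × 10⁻³ rad s⁻¹ ≈ 7.07 × 10⁻³ rad s⁻¹.

7.07 × 10⁻³ rad s⁻¹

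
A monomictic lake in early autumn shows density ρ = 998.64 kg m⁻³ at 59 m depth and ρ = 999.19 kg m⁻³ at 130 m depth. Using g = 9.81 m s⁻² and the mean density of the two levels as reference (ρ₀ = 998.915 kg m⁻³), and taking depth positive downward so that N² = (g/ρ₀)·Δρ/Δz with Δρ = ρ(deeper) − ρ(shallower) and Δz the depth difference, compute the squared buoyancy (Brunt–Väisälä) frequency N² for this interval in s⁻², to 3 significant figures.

7.61 × 10⁻⁵ s⁻²

Δρ = 999.19 − 998.64 = 0.55 kg m⁻³ over Δz = 130 − 59 = 71 m.
N² = (9.81/998.915) × (0.55/71) = 7.6075 × 10⁻⁵ s⁻² ≈ 7.61 × 10⁻⁵ s⁻².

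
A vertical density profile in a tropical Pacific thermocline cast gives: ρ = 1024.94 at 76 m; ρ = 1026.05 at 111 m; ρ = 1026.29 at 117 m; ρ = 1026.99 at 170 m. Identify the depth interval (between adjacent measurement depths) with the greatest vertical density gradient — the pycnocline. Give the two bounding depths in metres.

Compute the density gradient over each adjacent pair:
  76–111 m: Δρ/Δz = 1.11/35 = 0.032 kg m⁻⁴
  111–117 m: Δρ/Δz = 0.24/6 = 0.040 kg m⁻⁴
  117–170 m: Δρ/Δz = 0.70/53 = 0.013 kg m⁻⁴
The largest gradient is in the 111–117 m interval — the pycnocline.

111–117 m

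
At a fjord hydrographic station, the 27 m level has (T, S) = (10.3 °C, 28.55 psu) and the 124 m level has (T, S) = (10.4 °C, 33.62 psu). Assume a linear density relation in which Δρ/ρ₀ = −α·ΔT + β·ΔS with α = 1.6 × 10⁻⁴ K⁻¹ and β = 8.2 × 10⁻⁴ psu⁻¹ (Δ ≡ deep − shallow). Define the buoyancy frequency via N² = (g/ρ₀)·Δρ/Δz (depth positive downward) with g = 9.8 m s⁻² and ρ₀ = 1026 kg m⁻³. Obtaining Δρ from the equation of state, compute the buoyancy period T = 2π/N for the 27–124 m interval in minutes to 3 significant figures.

5.12 min

ΔT = +0.1 K, ΔS = +5.07 psu (deep − shallow).
Δρ/ρ₀ = −αΔT + βΔS = -1.60 × 10⁻⁵ + 4.1574 × 10⁻³ = 4.1414 × 10⁻³, so Δρ ≈ 4.249 kg m⁻³.
N² = (g/ρ₀)·Δρ/Δz = g·(Δρ/ρ₀)/Δz = 9.8 × 4.1414 × 10⁻³ / 97 = 4.1841 × 10⁻⁴ s⁻².
N = √(4.1841 × 10⁻⁴) = 0.020455 rad s⁻¹ → T = 2π/N = 307.17 s = 5.1195 min ≈ 5.12 min.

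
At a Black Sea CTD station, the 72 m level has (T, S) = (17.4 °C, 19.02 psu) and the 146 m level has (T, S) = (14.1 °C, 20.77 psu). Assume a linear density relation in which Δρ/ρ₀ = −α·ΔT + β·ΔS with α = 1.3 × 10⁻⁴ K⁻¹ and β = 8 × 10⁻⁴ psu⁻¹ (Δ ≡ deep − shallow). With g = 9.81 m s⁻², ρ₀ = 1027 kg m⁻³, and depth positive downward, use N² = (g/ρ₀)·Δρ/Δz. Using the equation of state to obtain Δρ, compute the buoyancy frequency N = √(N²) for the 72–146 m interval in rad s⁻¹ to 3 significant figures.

ΔT = -3.3 K, ΔS = +1.75 psu (deep − shallow).
Δρ/ρ₀ = −αΔT + βΔS = 4.29 × 10⁻⁴ + 1.40 × 10⁻³ = 1.829 × 10⁻³, so Δρ ≈ 1.878 kg m⁻³.
N² = (g/ρ₀)·Δρ/Δz = g·(Δρ/ρ₀)/Δz = 9.81 × 1.829 × 10⁻³ / 74 = 2.4247 × 10⁻⁴ s⁻².
N = √(2.4247 × 10⁻⁴) = 0.015571 rad s⁻¹ ≈ 0.0156 rad s⁻¹.

0.0156 rad s⁻¹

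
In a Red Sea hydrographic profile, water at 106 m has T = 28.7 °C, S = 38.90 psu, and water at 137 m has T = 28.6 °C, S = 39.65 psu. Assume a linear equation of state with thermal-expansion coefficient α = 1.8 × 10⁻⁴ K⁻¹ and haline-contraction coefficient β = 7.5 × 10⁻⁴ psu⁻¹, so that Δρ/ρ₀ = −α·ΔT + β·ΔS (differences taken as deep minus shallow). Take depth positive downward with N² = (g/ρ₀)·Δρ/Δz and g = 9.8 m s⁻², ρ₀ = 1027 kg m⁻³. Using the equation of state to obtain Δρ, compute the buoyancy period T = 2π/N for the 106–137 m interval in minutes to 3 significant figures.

ΔT = -0.1 K, ΔS = +0.75 psu (deep − shallow).
Δρ/ρ₀ = −αΔT + βΔS = 1.80 × 10⁻⁵ + 5.625 × 10⁻⁴ = 5.805 × 10⁻⁴, so Δρ ≈ 0.5962 kg m⁻³.
N² = (g/ρ₀)·Δρ/Δz = g·(Δρ/ρ₀)/Δz = 9.8 × 5.805 × 10⁻⁴ / 31 = 1.8351 × 10⁻⁴ s⁻².
N = √(1.8351 × 10⁻⁴) = 0.013547 rad s⁻¹ → T = 2π/N = 463.81 s = 7.7302 min ≈ 7.73 min.

7.73 min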